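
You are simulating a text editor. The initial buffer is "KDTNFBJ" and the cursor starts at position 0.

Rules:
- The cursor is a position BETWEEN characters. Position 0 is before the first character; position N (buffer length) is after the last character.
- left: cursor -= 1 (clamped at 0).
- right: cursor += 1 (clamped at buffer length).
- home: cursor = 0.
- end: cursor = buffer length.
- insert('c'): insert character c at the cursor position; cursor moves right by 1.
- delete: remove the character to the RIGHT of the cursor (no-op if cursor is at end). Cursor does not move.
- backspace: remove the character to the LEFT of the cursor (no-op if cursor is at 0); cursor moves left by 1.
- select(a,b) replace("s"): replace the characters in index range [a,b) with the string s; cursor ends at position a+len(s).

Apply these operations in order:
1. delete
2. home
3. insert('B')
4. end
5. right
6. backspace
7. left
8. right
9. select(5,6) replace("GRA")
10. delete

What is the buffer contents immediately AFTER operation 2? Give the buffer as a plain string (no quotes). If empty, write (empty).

Answer: DTNFBJ

Derivation:
After op 1 (delete): buf='DTNFBJ' cursor=0
After op 2 (home): buf='DTNFBJ' cursor=0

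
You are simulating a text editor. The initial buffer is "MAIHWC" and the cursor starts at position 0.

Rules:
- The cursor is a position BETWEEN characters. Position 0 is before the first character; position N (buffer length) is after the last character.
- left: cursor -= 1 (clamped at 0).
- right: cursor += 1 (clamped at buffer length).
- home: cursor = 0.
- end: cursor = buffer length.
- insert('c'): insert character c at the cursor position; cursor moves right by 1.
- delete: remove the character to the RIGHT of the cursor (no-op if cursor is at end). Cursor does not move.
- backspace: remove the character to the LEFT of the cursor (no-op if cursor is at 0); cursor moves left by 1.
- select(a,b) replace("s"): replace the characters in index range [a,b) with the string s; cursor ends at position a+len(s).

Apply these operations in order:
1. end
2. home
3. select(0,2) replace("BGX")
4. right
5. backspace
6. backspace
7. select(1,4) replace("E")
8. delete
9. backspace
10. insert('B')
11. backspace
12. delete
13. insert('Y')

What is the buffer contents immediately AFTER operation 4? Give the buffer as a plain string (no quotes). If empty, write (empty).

Answer: BGXIHWC

Derivation:
After op 1 (end): buf='MAIHWC' cursor=6
After op 2 (home): buf='MAIHWC' cursor=0
After op 3 (select(0,2) replace("BGX")): buf='BGXIHWC' cursor=3
After op 4 (right): buf='BGXIHWC' cursor=4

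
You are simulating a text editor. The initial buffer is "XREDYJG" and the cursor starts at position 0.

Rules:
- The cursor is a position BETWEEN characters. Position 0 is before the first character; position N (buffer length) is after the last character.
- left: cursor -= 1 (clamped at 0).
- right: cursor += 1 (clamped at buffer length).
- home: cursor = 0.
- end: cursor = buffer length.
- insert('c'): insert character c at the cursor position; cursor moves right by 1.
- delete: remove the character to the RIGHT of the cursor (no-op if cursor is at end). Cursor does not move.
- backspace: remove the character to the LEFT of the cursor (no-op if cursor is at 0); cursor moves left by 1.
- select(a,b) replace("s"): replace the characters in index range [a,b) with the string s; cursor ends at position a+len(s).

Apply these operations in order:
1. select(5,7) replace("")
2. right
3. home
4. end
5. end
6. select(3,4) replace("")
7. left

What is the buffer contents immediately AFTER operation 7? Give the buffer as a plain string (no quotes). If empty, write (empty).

After op 1 (select(5,7) replace("")): buf='XREDY' cursor=5
After op 2 (right): buf='XREDY' cursor=5
After op 3 (home): buf='XREDY' cursor=0
After op 4 (end): buf='XREDY' cursor=5
After op 5 (end): buf='XREDY' cursor=5
After op 6 (select(3,4) replace("")): buf='XREY' cursor=3
After op 7 (left): buf='XREY' cursor=2

Answer: XREY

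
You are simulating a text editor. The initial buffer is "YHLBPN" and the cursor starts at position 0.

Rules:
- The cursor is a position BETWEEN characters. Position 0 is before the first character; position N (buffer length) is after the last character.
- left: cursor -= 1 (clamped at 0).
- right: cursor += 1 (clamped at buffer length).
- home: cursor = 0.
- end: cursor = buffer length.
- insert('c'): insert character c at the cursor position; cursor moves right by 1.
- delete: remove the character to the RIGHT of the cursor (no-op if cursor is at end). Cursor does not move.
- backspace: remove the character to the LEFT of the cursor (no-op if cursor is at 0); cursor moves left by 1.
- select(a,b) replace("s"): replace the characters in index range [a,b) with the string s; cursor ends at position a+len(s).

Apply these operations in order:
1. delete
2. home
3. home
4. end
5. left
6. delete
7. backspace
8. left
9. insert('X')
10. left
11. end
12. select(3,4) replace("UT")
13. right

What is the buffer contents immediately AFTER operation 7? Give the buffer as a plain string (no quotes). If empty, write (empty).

Answer: HLB

Derivation:
After op 1 (delete): buf='HLBPN' cursor=0
After op 2 (home): buf='HLBPN' cursor=0
After op 3 (home): buf='HLBPN' cursor=0
After op 4 (end): buf='HLBPN' cursor=5
After op 5 (left): buf='HLBPN' cursor=4
After op 6 (delete): buf='HLBP' cursor=4
After op 7 (backspace): buf='HLB' cursor=3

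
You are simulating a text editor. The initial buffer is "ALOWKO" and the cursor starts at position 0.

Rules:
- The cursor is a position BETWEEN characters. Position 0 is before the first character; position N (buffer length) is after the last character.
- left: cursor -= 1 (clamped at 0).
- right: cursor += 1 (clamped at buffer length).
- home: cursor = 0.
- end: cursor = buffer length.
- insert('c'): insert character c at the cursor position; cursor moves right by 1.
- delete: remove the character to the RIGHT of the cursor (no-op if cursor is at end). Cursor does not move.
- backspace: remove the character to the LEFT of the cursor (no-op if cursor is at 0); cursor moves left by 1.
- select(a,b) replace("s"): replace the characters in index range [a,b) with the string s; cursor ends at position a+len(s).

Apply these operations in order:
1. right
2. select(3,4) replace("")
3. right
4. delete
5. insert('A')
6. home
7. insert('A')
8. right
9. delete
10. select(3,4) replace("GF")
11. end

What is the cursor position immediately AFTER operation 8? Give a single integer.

Answer: 2

Derivation:
After op 1 (right): buf='ALOWKO' cursor=1
After op 2 (select(3,4) replace("")): buf='ALOKO' cursor=3
After op 3 (right): buf='ALOKO' cursor=4
After op 4 (delete): buf='ALOK' cursor=4
After op 5 (insert('A')): buf='ALOKA' cursor=5
After op 6 (home): buf='ALOKA' cursor=0
After op 7 (insert('A')): buf='AALOKA' cursor=1
After op 8 (right): buf='AALOKA' cursor=2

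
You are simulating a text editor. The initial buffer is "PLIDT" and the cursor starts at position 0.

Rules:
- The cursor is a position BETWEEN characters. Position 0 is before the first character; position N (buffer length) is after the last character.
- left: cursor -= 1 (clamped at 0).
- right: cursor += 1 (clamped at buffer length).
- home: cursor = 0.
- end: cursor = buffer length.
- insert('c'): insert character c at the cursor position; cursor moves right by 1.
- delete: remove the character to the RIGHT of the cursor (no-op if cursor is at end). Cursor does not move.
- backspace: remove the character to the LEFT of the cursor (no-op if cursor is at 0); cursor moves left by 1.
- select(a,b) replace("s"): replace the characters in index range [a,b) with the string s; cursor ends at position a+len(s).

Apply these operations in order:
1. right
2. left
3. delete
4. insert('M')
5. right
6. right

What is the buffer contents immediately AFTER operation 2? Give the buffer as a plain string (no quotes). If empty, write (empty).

Answer: PLIDT

Derivation:
After op 1 (right): buf='PLIDT' cursor=1
After op 2 (left): buf='PLIDT' cursor=0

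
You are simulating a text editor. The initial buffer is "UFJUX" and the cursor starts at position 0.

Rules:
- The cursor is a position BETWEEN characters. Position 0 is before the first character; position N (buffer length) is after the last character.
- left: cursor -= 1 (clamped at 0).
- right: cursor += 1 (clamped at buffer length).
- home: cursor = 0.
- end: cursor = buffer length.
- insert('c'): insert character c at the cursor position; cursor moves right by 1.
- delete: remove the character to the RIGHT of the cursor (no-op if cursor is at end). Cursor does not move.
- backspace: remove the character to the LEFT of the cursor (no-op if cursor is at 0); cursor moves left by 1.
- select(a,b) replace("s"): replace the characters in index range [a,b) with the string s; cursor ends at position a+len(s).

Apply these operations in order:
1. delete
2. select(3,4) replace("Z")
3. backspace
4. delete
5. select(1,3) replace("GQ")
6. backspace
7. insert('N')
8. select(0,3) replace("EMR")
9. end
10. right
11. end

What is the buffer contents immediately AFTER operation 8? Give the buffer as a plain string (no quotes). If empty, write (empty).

Answer: EMR

Derivation:
After op 1 (delete): buf='FJUX' cursor=0
After op 2 (select(3,4) replace("Z")): buf='FJUZ' cursor=4
After op 3 (backspace): buf='FJU' cursor=3
After op 4 (delete): buf='FJU' cursor=3
After op 5 (select(1,3) replace("GQ")): buf='FGQ' cursor=3
After op 6 (backspace): buf='FG' cursor=2
After op 7 (insert('N')): buf='FGN' cursor=3
After op 8 (select(0,3) replace("EMR")): buf='EMR' cursor=3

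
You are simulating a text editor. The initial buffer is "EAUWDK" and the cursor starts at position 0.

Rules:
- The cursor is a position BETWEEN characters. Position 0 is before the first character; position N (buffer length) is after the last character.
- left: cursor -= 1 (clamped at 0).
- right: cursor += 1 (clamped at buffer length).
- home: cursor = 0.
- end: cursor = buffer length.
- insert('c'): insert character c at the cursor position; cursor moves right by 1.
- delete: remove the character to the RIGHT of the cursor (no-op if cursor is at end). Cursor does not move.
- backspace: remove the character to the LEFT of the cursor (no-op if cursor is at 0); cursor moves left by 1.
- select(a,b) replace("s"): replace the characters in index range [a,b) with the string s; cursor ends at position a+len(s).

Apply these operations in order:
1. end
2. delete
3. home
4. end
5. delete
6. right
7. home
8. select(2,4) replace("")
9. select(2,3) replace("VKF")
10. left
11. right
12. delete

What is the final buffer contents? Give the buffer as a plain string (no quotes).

Answer: EAVKF

Derivation:
After op 1 (end): buf='EAUWDK' cursor=6
After op 2 (delete): buf='EAUWDK' cursor=6
After op 3 (home): buf='EAUWDK' cursor=0
After op 4 (end): buf='EAUWDK' cursor=6
After op 5 (delete): buf='EAUWDK' cursor=6
After op 6 (right): buf='EAUWDK' cursor=6
After op 7 (home): buf='EAUWDK' cursor=0
After op 8 (select(2,4) replace("")): buf='EADK' cursor=2
After op 9 (select(2,3) replace("VKF")): buf='EAVKFK' cursor=5
After op 10 (left): buf='EAVKFK' cursor=4
After op 11 (right): buf='EAVKFK' cursor=5
After op 12 (delete): buf='EAVKF' cursor=5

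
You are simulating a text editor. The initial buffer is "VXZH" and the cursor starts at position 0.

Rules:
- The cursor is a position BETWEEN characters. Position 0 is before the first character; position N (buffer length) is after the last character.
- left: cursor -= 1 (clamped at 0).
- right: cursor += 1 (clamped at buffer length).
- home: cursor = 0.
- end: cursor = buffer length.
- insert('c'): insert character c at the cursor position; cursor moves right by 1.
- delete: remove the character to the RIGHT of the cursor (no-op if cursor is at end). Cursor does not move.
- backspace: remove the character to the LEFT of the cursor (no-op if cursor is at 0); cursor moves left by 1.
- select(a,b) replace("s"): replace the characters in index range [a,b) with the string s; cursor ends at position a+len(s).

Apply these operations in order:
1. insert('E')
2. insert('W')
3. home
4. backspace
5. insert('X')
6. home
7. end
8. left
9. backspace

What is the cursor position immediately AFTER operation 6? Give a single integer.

After op 1 (insert('E')): buf='EVXZH' cursor=1
After op 2 (insert('W')): buf='EWVXZH' cursor=2
After op 3 (home): buf='EWVXZH' cursor=0
After op 4 (backspace): buf='EWVXZH' cursor=0
After op 5 (insert('X')): buf='XEWVXZH' cursor=1
After op 6 (home): buf='XEWVXZH' cursor=0

Answer: 0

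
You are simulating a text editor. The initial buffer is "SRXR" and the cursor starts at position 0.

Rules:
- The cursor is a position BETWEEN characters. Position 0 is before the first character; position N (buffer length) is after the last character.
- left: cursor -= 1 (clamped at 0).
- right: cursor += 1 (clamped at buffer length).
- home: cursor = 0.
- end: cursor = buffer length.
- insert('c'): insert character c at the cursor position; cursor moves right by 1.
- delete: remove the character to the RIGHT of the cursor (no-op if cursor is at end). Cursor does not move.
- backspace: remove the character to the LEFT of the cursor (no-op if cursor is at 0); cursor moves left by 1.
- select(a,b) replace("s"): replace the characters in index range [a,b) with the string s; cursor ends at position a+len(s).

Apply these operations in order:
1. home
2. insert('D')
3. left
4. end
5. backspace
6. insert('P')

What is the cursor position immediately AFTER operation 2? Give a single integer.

Answer: 1

Derivation:
After op 1 (home): buf='SRXR' cursor=0
After op 2 (insert('D')): buf='DSRXR' cursor=1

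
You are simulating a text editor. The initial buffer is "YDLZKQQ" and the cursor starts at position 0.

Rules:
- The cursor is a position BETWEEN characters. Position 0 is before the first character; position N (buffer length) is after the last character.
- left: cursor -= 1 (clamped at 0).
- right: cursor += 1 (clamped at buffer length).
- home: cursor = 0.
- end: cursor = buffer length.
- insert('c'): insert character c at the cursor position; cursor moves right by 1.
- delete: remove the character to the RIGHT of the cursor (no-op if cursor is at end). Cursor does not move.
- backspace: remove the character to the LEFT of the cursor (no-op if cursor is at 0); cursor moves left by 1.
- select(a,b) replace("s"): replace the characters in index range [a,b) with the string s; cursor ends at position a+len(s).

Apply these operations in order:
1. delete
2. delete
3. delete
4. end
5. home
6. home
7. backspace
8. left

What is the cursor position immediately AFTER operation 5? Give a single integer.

After op 1 (delete): buf='DLZKQQ' cursor=0
After op 2 (delete): buf='LZKQQ' cursor=0
After op 3 (delete): buf='ZKQQ' cursor=0
After op 4 (end): buf='ZKQQ' cursor=4
After op 5 (home): buf='ZKQQ' cursor=0

Answer: 0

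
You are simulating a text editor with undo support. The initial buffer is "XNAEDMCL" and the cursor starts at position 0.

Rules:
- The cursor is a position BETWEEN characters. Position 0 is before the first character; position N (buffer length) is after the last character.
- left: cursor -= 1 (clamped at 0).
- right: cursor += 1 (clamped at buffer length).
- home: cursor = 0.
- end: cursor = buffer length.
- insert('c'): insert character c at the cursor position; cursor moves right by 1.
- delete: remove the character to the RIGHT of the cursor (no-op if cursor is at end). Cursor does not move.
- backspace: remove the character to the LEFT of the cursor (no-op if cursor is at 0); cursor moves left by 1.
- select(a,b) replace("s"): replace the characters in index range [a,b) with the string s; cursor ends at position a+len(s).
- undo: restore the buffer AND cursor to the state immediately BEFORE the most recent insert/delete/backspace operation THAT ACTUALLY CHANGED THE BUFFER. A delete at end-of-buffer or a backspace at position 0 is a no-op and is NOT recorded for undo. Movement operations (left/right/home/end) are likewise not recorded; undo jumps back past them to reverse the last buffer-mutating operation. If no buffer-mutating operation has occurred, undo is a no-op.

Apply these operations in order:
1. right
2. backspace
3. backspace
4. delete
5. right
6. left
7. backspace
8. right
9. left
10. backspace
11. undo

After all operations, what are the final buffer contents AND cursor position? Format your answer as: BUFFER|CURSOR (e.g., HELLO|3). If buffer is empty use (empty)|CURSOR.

Answer: NAEDMCL|0

Derivation:
After op 1 (right): buf='XNAEDMCL' cursor=1
After op 2 (backspace): buf='NAEDMCL' cursor=0
After op 3 (backspace): buf='NAEDMCL' cursor=0
After op 4 (delete): buf='AEDMCL' cursor=0
After op 5 (right): buf='AEDMCL' cursor=1
After op 6 (left): buf='AEDMCL' cursor=0
After op 7 (backspace): buf='AEDMCL' cursor=0
After op 8 (right): buf='AEDMCL' cursor=1
After op 9 (left): buf='AEDMCL' cursor=0
After op 10 (backspace): buf='AEDMCL' cursor=0
After op 11 (undo): buf='NAEDMCL' cursor=0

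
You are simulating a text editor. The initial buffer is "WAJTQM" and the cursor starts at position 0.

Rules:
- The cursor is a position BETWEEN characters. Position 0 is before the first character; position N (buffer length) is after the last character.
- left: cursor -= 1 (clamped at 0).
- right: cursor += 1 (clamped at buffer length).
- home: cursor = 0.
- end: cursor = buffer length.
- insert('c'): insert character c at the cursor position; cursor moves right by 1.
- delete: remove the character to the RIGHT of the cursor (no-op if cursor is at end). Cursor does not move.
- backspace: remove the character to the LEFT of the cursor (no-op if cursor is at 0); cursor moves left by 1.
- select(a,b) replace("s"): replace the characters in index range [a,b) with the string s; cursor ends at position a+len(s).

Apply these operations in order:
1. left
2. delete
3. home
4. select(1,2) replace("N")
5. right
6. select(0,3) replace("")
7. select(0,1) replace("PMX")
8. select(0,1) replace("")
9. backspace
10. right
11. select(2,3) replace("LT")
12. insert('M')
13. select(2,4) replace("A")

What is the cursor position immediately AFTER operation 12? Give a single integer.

After op 1 (left): buf='WAJTQM' cursor=0
After op 2 (delete): buf='AJTQM' cursor=0
After op 3 (home): buf='AJTQM' cursor=0
After op 4 (select(1,2) replace("N")): buf='ANTQM' cursor=2
After op 5 (right): buf='ANTQM' cursor=3
After op 6 (select(0,3) replace("")): buf='QM' cursor=0
After op 7 (select(0,1) replace("PMX")): buf='PMXM' cursor=3
After op 8 (select(0,1) replace("")): buf='MXM' cursor=0
After op 9 (backspace): buf='MXM' cursor=0
After op 10 (right): buf='MXM' cursor=1
After op 11 (select(2,3) replace("LT")): buf='MXLT' cursor=4
After op 12 (insert('M')): buf='MXLTM' cursor=5

Answer: 5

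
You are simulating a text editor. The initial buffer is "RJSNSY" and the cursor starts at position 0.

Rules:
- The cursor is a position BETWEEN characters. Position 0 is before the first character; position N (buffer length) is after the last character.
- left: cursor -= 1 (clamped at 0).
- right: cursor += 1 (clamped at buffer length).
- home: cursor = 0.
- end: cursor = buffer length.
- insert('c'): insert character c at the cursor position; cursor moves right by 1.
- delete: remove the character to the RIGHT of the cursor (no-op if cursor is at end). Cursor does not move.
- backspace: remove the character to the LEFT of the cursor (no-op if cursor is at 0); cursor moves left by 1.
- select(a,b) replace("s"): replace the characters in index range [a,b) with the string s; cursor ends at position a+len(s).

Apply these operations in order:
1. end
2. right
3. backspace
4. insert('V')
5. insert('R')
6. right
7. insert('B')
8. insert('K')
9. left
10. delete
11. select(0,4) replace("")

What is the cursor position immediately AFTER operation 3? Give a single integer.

Answer: 5

Derivation:
After op 1 (end): buf='RJSNSY' cursor=6
After op 2 (right): buf='RJSNSY' cursor=6
After op 3 (backspace): buf='RJSNS' cursor=5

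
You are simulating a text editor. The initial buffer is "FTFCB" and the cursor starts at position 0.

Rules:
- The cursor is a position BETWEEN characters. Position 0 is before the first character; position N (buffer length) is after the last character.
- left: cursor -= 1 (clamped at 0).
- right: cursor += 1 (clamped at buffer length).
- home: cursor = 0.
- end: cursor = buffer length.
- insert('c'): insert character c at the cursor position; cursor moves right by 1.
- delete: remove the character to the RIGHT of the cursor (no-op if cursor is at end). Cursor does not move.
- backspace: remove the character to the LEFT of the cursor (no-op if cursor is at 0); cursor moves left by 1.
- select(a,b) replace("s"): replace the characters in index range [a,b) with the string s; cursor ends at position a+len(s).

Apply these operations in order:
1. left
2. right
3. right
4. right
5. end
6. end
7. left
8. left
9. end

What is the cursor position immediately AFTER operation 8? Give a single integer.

After op 1 (left): buf='FTFCB' cursor=0
After op 2 (right): buf='FTFCB' cursor=1
After op 3 (right): buf='FTFCB' cursor=2
After op 4 (right): buf='FTFCB' cursor=3
After op 5 (end): buf='FTFCB' cursor=5
After op 6 (end): buf='FTFCB' cursor=5
After op 7 (left): buf='FTFCB' cursor=4
After op 8 (left): buf='FTFCB' cursor=3

Answer: 3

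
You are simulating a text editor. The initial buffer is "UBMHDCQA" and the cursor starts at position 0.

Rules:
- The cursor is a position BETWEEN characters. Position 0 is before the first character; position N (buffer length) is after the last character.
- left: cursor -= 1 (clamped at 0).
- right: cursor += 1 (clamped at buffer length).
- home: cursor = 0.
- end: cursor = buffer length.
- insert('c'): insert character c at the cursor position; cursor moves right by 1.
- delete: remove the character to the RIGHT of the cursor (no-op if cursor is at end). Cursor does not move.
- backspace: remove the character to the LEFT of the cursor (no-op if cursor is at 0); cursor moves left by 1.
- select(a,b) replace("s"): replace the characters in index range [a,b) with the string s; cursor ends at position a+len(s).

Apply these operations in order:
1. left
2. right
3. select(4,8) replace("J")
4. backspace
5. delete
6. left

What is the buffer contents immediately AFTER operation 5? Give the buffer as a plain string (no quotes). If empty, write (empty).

After op 1 (left): buf='UBMHDCQA' cursor=0
After op 2 (right): buf='UBMHDCQA' cursor=1
After op 3 (select(4,8) replace("J")): buf='UBMHJ' cursor=5
After op 4 (backspace): buf='UBMH' cursor=4
After op 5 (delete): buf='UBMH' cursor=4

Answer: UBMH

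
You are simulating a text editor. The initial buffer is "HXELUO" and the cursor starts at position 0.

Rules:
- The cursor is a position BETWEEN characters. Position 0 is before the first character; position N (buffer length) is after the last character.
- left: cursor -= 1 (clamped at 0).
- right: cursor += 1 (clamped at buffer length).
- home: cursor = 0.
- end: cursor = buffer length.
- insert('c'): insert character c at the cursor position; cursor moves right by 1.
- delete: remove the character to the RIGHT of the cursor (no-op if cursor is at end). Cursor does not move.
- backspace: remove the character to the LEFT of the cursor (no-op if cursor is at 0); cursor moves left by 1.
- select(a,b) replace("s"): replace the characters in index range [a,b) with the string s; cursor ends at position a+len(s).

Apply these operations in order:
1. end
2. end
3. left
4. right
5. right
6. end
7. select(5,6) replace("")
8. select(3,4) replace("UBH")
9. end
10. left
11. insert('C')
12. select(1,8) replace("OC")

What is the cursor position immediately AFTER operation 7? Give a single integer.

Answer: 5

Derivation:
After op 1 (end): buf='HXELUO' cursor=6
After op 2 (end): buf='HXELUO' cursor=6
After op 3 (left): buf='HXELUO' cursor=5
After op 4 (right): buf='HXELUO' cursor=6
After op 5 (right): buf='HXELUO' cursor=6
After op 6 (end): buf='HXELUO' cursor=6
After op 7 (select(5,6) replace("")): buf='HXELU' cursor=5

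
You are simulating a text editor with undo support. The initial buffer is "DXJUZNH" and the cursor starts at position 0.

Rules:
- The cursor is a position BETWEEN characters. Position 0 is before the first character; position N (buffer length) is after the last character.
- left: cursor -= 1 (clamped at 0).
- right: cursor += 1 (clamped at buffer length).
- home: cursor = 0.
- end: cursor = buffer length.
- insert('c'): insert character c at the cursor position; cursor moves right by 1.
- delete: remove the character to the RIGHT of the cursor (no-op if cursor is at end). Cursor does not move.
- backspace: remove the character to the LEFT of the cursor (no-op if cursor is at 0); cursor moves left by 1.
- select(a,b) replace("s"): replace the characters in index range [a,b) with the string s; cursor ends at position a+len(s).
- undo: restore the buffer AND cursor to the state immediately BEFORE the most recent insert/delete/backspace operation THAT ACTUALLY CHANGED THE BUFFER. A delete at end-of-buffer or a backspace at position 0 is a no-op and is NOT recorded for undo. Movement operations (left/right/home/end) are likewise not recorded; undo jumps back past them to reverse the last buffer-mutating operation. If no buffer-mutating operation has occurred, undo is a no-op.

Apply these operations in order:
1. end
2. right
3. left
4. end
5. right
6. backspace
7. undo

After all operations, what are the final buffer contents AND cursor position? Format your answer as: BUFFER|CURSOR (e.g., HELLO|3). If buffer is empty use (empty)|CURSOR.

After op 1 (end): buf='DXJUZNH' cursor=7
After op 2 (right): buf='DXJUZNH' cursor=7
After op 3 (left): buf='DXJUZNH' cursor=6
After op 4 (end): buf='DXJUZNH' cursor=7
After op 5 (right): buf='DXJUZNH' cursor=7
After op 6 (backspace): buf='DXJUZN' cursor=6
After op 7 (undo): buf='DXJUZNH' cursor=7

Answer: DXJUZNH|7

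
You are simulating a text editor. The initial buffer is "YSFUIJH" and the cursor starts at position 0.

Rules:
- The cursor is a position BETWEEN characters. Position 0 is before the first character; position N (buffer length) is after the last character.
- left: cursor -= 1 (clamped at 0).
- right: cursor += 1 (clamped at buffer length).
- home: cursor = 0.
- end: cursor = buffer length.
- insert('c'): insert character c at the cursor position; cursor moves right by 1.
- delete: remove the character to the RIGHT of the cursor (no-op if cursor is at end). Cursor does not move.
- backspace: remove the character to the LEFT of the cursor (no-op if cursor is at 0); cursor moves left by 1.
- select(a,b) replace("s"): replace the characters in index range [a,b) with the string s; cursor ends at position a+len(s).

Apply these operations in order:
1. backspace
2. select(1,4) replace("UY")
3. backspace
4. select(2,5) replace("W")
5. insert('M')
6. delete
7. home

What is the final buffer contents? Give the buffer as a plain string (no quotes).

Answer: YUWM

Derivation:
After op 1 (backspace): buf='YSFUIJH' cursor=0
After op 2 (select(1,4) replace("UY")): buf='YUYIJH' cursor=3
After op 3 (backspace): buf='YUIJH' cursor=2
After op 4 (select(2,5) replace("W")): buf='YUW' cursor=3
After op 5 (insert('M')): buf='YUWM' cursor=4
After op 6 (delete): buf='YUWM' cursor=4
After op 7 (home): buf='YUWM' cursor=0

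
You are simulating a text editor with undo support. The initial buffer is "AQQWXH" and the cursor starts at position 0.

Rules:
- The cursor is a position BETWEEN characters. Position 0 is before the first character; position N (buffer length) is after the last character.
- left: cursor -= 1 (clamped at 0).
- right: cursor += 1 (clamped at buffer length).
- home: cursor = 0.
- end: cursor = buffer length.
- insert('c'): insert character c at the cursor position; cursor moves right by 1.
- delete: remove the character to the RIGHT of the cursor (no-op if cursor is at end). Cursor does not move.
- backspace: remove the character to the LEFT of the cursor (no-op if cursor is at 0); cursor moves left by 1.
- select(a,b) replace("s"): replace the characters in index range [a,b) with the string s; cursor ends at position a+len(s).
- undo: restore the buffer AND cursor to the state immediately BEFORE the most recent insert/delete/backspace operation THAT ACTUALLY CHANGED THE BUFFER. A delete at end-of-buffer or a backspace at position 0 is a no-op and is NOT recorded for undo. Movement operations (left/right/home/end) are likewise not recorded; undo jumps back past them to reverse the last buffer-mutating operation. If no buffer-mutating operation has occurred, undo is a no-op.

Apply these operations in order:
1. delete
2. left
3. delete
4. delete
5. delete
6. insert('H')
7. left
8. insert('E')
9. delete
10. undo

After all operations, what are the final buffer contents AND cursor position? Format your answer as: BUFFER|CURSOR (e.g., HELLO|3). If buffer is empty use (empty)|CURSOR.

After op 1 (delete): buf='QQWXH' cursor=0
After op 2 (left): buf='QQWXH' cursor=0
After op 3 (delete): buf='QWXH' cursor=0
After op 4 (delete): buf='WXH' cursor=0
After op 5 (delete): buf='XH' cursor=0
After op 6 (insert('H')): buf='HXH' cursor=1
After op 7 (left): buf='HXH' cursor=0
After op 8 (insert('E')): buf='EHXH' cursor=1
After op 9 (delete): buf='EXH' cursor=1
After op 10 (undo): buf='EHXH' cursor=1

Answer: EHXH|1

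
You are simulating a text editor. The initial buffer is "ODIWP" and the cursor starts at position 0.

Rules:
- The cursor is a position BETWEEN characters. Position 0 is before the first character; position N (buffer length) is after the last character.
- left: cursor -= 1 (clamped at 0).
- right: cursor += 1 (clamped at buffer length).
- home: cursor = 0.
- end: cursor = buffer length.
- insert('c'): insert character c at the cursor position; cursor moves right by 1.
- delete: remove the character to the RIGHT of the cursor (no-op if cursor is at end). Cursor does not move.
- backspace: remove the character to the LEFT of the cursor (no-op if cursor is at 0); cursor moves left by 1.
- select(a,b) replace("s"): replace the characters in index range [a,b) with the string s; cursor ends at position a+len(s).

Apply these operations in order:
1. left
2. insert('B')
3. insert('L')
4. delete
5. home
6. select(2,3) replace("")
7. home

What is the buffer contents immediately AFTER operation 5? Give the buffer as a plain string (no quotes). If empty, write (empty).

After op 1 (left): buf='ODIWP' cursor=0
After op 2 (insert('B')): buf='BODIWP' cursor=1
After op 3 (insert('L')): buf='BLODIWP' cursor=2
After op 4 (delete): buf='BLDIWP' cursor=2
After op 5 (home): buf='BLDIWP' cursor=0

Answer: BLDIWP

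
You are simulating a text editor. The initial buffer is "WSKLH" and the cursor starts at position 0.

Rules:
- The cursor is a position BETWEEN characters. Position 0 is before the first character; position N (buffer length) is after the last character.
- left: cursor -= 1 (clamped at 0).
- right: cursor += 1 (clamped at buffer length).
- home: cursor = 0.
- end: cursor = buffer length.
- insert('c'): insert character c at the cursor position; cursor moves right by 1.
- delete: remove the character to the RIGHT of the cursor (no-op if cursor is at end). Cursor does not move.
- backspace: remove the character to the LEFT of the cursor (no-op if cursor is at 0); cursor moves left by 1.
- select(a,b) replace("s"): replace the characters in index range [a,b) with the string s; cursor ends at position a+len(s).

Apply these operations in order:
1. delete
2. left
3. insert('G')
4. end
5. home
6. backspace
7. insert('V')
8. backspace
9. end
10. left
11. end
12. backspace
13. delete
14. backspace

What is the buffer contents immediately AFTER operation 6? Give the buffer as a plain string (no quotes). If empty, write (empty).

After op 1 (delete): buf='SKLH' cursor=0
After op 2 (left): buf='SKLH' cursor=0
After op 3 (insert('G')): buf='GSKLH' cursor=1
After op 4 (end): buf='GSKLH' cursor=5
After op 5 (home): buf='GSKLH' cursor=0
After op 6 (backspace): buf='GSKLH' cursor=0

Answer: GSKLH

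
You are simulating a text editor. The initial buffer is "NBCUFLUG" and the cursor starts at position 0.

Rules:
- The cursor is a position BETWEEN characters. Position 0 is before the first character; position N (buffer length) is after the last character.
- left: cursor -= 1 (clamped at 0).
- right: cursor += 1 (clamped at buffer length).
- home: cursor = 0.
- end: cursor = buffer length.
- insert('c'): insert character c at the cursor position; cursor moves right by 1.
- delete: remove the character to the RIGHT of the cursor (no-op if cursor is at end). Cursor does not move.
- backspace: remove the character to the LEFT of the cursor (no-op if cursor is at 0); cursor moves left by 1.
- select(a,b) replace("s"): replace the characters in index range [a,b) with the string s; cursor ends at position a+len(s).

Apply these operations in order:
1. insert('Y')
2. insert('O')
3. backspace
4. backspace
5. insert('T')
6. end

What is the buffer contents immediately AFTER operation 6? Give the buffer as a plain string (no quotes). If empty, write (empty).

Answer: TNBCUFLUG

Derivation:
After op 1 (insert('Y')): buf='YNBCUFLUG' cursor=1
After op 2 (insert('O')): buf='YONBCUFLUG' cursor=2
After op 3 (backspace): buf='YNBCUFLUG' cursor=1
After op 4 (backspace): buf='NBCUFLUG' cursor=0
After op 5 (insert('T')): buf='TNBCUFLUG' cursor=1
After op 6 (end): buf='TNBCUFLUG' cursor=9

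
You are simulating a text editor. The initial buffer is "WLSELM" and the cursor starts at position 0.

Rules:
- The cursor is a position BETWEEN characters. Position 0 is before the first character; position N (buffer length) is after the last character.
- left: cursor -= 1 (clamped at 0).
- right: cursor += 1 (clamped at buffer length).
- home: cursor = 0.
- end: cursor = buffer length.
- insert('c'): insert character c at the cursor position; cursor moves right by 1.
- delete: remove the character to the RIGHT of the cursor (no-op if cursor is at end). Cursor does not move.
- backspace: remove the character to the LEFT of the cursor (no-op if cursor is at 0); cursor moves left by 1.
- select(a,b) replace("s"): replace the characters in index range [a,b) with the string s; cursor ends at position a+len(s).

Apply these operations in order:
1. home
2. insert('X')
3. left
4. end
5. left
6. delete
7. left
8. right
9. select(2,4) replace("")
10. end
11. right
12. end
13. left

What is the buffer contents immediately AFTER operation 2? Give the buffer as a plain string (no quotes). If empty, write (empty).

After op 1 (home): buf='WLSELM' cursor=0
After op 2 (insert('X')): buf='XWLSELM' cursor=1

Answer: XWLSELM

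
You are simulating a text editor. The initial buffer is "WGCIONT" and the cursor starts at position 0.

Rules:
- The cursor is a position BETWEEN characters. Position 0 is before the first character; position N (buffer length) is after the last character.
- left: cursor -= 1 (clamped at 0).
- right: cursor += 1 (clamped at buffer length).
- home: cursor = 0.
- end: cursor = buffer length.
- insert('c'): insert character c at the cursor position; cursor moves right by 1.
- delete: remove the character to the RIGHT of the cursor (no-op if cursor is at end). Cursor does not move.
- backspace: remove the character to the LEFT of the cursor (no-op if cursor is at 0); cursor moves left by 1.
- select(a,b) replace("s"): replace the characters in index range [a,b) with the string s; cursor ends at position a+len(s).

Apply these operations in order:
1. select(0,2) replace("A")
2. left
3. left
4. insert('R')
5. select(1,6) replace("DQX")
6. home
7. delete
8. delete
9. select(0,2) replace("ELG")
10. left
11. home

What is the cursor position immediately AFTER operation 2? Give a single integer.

After op 1 (select(0,2) replace("A")): buf='ACIONT' cursor=1
After op 2 (left): buf='ACIONT' cursor=0

Answer: 0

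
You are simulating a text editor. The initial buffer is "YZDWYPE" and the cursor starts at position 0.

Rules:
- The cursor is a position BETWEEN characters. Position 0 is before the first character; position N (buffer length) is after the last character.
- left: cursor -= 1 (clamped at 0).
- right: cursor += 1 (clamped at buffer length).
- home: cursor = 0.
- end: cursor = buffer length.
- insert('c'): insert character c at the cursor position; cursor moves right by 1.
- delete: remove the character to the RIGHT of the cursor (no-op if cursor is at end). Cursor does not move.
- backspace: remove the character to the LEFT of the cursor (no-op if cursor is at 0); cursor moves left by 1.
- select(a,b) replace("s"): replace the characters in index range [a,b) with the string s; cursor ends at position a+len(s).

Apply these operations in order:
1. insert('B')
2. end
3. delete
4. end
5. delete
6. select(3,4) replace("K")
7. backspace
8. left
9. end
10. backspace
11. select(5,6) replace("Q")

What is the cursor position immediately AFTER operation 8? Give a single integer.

After op 1 (insert('B')): buf='BYZDWYPE' cursor=1
After op 2 (end): buf='BYZDWYPE' cursor=8
After op 3 (delete): buf='BYZDWYPE' cursor=8
After op 4 (end): buf='BYZDWYPE' cursor=8
After op 5 (delete): buf='BYZDWYPE' cursor=8
After op 6 (select(3,4) replace("K")): buf='BYZKWYPE' cursor=4
After op 7 (backspace): buf='BYZWYPE' cursor=3
After op 8 (left): buf='BYZWYPE' cursor=2

Answer: 2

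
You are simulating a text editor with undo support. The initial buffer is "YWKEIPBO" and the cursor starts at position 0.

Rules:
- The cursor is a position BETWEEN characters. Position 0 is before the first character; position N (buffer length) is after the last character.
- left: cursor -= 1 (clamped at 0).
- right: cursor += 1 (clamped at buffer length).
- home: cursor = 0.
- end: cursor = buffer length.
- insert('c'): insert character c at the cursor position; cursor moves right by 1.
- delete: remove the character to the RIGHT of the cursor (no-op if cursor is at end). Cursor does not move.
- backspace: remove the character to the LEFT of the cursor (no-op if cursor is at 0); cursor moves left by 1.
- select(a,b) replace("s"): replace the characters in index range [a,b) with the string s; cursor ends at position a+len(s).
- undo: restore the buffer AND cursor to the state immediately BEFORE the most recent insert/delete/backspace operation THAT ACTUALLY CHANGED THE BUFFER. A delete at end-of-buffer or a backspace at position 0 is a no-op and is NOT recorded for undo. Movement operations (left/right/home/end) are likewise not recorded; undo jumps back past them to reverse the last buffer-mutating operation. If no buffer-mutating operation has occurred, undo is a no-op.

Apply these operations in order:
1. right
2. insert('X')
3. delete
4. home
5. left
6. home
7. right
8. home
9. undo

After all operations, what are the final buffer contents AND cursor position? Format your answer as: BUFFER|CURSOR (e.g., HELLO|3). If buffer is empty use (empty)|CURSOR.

After op 1 (right): buf='YWKEIPBO' cursor=1
After op 2 (insert('X')): buf='YXWKEIPBO' cursor=2
After op 3 (delete): buf='YXKEIPBO' cursor=2
After op 4 (home): buf='YXKEIPBO' cursor=0
After op 5 (left): buf='YXKEIPBO' cursor=0
After op 6 (home): buf='YXKEIPBO' cursor=0
After op 7 (right): buf='YXKEIPBO' cursor=1
After op 8 (home): buf='YXKEIPBO' cursor=0
After op 9 (undo): buf='YXWKEIPBO' cursor=2

Answer: YXWKEIPBO|2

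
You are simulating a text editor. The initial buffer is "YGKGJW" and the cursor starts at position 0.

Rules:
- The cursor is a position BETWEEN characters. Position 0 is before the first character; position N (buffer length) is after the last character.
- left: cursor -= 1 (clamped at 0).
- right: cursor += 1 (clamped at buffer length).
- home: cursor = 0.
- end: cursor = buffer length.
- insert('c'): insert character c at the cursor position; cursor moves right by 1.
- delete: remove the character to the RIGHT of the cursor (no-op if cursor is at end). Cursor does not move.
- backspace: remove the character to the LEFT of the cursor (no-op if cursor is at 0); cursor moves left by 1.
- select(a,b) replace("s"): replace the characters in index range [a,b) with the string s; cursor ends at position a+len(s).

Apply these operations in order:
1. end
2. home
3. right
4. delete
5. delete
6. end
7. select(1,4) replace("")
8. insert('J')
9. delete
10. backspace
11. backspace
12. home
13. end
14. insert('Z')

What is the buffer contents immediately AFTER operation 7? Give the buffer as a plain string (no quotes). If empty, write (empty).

After op 1 (end): buf='YGKGJW' cursor=6
After op 2 (home): buf='YGKGJW' cursor=0
After op 3 (right): buf='YGKGJW' cursor=1
After op 4 (delete): buf='YKGJW' cursor=1
After op 5 (delete): buf='YGJW' cursor=1
After op 6 (end): buf='YGJW' cursor=4
After op 7 (select(1,4) replace("")): buf='Y' cursor=1

Answer: Y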